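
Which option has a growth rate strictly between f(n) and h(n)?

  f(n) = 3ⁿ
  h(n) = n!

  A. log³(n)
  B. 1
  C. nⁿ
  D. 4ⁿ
D

We need g(n) with 3ⁿ = o(g(n)) and g(n) = o(n!), i.e. O(3ⁿ) ≺ g ≺ O(n!).
Check each option:
  A. log³(n) — O(log³ n) does not grow strictly faster than f(n)
  B. 1 — O(1) does not grow strictly faster than f(n)
  C. nⁿ — O(nⁿ) does not grow strictly slower than h(n)
  D. 4ⁿ — O(4ⁿ) is strictly between O(3ⁿ) and O(n!) ✓

Only option D (4ⁿ) lies strictly between.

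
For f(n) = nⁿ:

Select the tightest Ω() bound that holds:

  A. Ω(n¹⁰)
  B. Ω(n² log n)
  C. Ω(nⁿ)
C

f(n) = nⁿ is Ω(nⁿ).
All listed options are valid Big-Ω bounds (lower bounds),
but Ω(nⁿ) is the tightest (largest valid bound).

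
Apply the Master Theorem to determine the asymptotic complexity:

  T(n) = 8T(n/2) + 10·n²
Θ(n³)

Master Theorem: a = 8, b = 2, f(n) = 10·n².
Compute the critical exponent d = log₂(8) = 3.
Compare f(n) = Θ(n²) against n^d:
  k = 2 < d = 3, so f(n) = O(n^(d-ε)) — Case 1.
  The recursion cost dominates: T(n) = Θ(n^d) = Θ(n³).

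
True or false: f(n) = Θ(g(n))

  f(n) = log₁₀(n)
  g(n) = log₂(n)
True

f(n) = log₁₀(n) and g(n) = log₂(n) are both O(log n).
Since they have the same asymptotic growth rate, f(n) = Θ(g(n)) is true.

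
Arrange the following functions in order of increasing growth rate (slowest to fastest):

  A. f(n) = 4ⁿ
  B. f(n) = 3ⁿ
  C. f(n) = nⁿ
B < A < C

Comparing growth rates:
B = 3ⁿ is O(3ⁿ)
A = 4ⁿ is O(4ⁿ)
C = nⁿ is O(nⁿ)

Therefore, the order from slowest to fastest is: B < A < C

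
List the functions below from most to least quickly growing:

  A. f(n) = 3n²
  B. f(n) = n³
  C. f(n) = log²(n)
B > A > C

Comparing growth rates:
B = n³ is O(n³)
A = 3n² is O(n²)
C = log²(n) is O(log² n)

Therefore, the order from fastest to slowest is: B > A > C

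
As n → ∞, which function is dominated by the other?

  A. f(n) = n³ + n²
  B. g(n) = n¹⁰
A

f(n) = n³ + n² is O(n³), while g(n) = n¹⁰ is O(n¹⁰).
Since O(n³) grows slower than O(n¹⁰), f(n) is dominated.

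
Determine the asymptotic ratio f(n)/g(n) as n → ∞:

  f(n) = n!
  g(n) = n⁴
∞

Since n! (O(n!)) grows faster than n⁴ (O(n⁴)),
the ratio f(n)/g(n) → ∞ as n → ∞.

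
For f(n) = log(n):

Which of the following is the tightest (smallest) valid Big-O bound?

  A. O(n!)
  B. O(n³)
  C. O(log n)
C

f(n) = log(n) is O(log n).
All listed options are valid Big-O bounds (upper bounds),
but O(log n) is the tightest (smallest valid bound).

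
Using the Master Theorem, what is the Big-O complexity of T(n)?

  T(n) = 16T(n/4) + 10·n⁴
Θ(n⁴)

Master Theorem: a = 16, b = 4, f(n) = 10·n⁴.
Compute the critical exponent d = log₄(16) = 2.
Compare f(n) = Θ(n⁴) against n^d:
  k = 4 > d = 2, so f(n) = Ω(n^(d+ε)) — Case 3.
  Regularity: a·(n/b)^4/n^4 = a/b^4 = 16/256 < 1 ✓.
  The top-level work dominates: T(n) = Θ(f(n)) = Θ(n⁴).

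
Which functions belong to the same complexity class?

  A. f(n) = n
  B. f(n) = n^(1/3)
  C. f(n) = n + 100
A and C

Examining each function:
  A. n is O(n)
  B. n^(1/3) is O(n^(1/3))
  C. n + 100 is O(n)

Functions A and C both have the same complexity class.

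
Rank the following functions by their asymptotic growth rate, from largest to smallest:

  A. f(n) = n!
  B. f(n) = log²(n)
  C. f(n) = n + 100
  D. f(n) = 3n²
A > D > C > B

Comparing growth rates:
A = n! is O(n!)
D = 3n² is O(n²)
C = n + 100 is O(n)
B = log²(n) is O(log² n)

Therefore, the order from fastest to slowest is: A > D > C > B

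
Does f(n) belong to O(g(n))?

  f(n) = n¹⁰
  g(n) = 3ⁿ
True

f(n) = n¹⁰ is O(n¹⁰), and g(n) = 3ⁿ is O(3ⁿ).
Since O(n¹⁰) ⊆ O(3ⁿ) (f grows no faster than g), f(n) = O(g(n)) is true.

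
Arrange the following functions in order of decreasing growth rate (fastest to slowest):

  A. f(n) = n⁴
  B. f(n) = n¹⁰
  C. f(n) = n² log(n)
B > A > C

Comparing growth rates:
B = n¹⁰ is O(n¹⁰)
A = n⁴ is O(n⁴)
C = n² log(n) is O(n² log n)

Therefore, the order from fastest to slowest is: B > A > C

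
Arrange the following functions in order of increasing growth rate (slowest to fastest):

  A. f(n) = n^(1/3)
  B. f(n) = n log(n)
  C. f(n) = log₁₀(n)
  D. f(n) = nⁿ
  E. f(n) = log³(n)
C < E < A < B < D

Comparing growth rates:
C = log₁₀(n) is O(log n)
E = log³(n) is O(log³ n)
A = n^(1/3) is O(n^(1/3))
B = n log(n) is O(n log n)
D = nⁿ is O(nⁿ)

Therefore, the order from slowest to fastest is: C < E < A < B < D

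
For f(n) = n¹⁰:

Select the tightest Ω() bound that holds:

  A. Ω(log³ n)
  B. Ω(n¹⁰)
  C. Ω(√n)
B

f(n) = n¹⁰ is Ω(n¹⁰).
All listed options are valid Big-Ω bounds (lower bounds),
but Ω(n¹⁰) is the tightest (largest valid bound).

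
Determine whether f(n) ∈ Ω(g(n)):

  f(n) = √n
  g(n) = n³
False

f(n) = √n is O(√n), and g(n) = n³ is O(n³).
Since O(√n) grows slower than O(n³), f(n) = Ω(g(n)) is false.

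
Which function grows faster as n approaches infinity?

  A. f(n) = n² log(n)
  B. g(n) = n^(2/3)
A

f(n) = n² log(n) is O(n² log n), while g(n) = n^(2/3) is O(n^(2/3)).
Since O(n² log n) grows faster than O(n^(2/3)), f(n) dominates.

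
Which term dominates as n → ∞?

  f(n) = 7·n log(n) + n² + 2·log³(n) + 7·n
n²

Looking at each term:
  - 7·n log(n) is O(n log n)
  - n² is O(n²)
  - 2·log³(n) is O(log³ n)
  - 7·n is O(n)

The term n² (O(n²)) grows fastest and dominates all others.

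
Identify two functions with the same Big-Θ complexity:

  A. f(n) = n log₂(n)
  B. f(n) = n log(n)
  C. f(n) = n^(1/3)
A and B

Examining each function:
  A. n log₂(n) is O(n log n)
  B. n log(n) is O(n log n)
  C. n^(1/3) is O(n^(1/3))

Functions A and B both have the same complexity class.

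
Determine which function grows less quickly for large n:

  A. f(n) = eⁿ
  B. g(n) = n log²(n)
B

f(n) = eⁿ is O(eⁿ), while g(n) = n log²(n) is O(n log² n).
Since O(n log² n) grows slower than O(eⁿ), g(n) is dominated.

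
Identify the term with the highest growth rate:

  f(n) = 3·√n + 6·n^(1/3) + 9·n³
9·n³

Looking at each term:
  - 3·√n is O(√n)
  - 6·n^(1/3) is O(n^(1/3))
  - 9·n³ is O(n³)

The term 9·n³ (O(n³)) grows fastest and dominates all others.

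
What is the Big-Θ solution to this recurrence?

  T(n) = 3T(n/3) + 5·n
Θ(n log n)

Master Theorem: a = 3, b = 3, f(n) = 5·n.
Compute the critical exponent d = log₃(3) = 1.
Compare f(n) = Θ(n) against n^d:
  k = 1 = d, so f(n) = Θ(n^d) — Case 2.
  Work is balanced across levels: T(n) = Θ(n^d log n) = Θ(n log n).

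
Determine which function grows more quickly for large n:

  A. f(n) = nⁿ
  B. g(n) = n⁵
A

f(n) = nⁿ is O(nⁿ), while g(n) = n⁵ is O(n⁵).
Since O(nⁿ) grows faster than O(n⁵), f(n) dominates.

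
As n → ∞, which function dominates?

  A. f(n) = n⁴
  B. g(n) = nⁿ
B

f(n) = n⁴ is O(n⁴), while g(n) = nⁿ is O(nⁿ).
Since O(nⁿ) grows faster than O(n⁴), g(n) dominates.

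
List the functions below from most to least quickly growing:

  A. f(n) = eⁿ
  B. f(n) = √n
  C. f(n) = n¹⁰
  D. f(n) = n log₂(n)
A > C > D > B

Comparing growth rates:
A = eⁿ is O(eⁿ)
C = n¹⁰ is O(n¹⁰)
D = n log₂(n) is O(n log n)
B = √n is O(√n)

Therefore, the order from fastest to slowest is: A > C > D > B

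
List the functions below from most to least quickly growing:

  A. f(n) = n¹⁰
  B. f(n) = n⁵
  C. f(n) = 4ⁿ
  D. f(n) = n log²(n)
C > A > B > D

Comparing growth rates:
C = 4ⁿ is O(4ⁿ)
A = n¹⁰ is O(n¹⁰)
B = n⁵ is O(n⁵)
D = n log²(n) is O(n log² n)

Therefore, the order from fastest to slowest is: C > A > B > D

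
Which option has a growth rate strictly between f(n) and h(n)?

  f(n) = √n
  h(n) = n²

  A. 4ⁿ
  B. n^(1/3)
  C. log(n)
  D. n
D

We need g(n) with √n = o(g(n)) and g(n) = o(n²), i.e. O(√n) ≺ g ≺ O(n²).
Check each option:
  A. 4ⁿ — O(4ⁿ) does not grow strictly slower than h(n)
  B. n^(1/3) — O(n^(1/3)) does not grow strictly faster than f(n)
  C. log(n) — O(log n) does not grow strictly faster than f(n)
  D. n — O(n) is strictly between O(√n) and O(n²) ✓

Only option D (n) lies strictly between.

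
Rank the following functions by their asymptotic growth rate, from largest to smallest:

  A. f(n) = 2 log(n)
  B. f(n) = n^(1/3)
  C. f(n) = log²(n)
B > C > A

Comparing growth rates:
B = n^(1/3) is O(n^(1/3))
C = log²(n) is O(log² n)
A = 2 log(n) is O(log n)

Therefore, the order from fastest to slowest is: B > C > A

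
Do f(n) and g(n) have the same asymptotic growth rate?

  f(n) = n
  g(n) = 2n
True

f(n) = n and g(n) = 2n are both O(n).
Since they have the same asymptotic growth rate, f(n) = Θ(g(n)) is true.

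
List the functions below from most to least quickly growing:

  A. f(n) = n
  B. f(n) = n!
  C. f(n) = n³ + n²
B > C > A

Comparing growth rates:
B = n! is O(n!)
C = n³ + n² is O(n³)
A = n is O(n)

Therefore, the order from fastest to slowest is: B > C > A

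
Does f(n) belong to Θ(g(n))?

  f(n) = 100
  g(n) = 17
True

f(n) = 100 and g(n) = 17 are both O(1).
Since they have the same asymptotic growth rate, f(n) = Θ(g(n)) is true.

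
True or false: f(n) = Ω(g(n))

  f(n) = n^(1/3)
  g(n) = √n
False

f(n) = n^(1/3) is O(n^(1/3)), and g(n) = √n is O(√n).
Since O(n^(1/3)) grows slower than O(√n), f(n) = Ω(g(n)) is false.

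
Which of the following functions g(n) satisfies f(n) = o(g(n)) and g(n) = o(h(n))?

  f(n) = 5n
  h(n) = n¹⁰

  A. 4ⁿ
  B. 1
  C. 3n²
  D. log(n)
C

We need g(n) with 5n = o(g(n)) and g(n) = o(n¹⁰), i.e. O(n) ≺ g ≺ O(n¹⁰).
Check each option:
  A. 4ⁿ — O(4ⁿ) does not grow strictly slower than h(n)
  B. 1 — O(1) does not grow strictly faster than f(n)
  C. 3n² — O(n²) is strictly between O(n) and O(n¹⁰) ✓
  D. log(n) — O(log n) does not grow strictly faster than f(n)

Only option C (3n²) lies strictly between.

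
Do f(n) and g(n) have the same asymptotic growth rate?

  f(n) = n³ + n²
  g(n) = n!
False

f(n) = n³ + n² is O(n³), and g(n) = n! is O(n!).
Since they have different growth rates, f(n) = Θ(g(n)) is false.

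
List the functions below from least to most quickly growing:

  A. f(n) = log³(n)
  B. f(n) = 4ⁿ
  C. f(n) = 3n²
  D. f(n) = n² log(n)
A < C < D < B

Comparing growth rates:
A = log³(n) is O(log³ n)
C = 3n² is O(n²)
D = n² log(n) is O(n² log n)
B = 4ⁿ is O(4ⁿ)

Therefore, the order from slowest to fastest is: A < C < D < B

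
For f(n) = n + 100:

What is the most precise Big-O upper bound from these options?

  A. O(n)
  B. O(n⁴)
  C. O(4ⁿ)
A

f(n) = n + 100 is O(n).
All listed options are valid Big-O bounds (upper bounds),
but O(n) is the tightest (smallest valid bound).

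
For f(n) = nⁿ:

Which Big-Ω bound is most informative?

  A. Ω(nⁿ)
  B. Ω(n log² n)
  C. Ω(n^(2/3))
A

f(n) = nⁿ is Ω(nⁿ).
All listed options are valid Big-Ω bounds (lower bounds),
but Ω(nⁿ) is the tightest (largest valid bound).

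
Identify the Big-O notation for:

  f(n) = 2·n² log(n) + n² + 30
O(n² log n)

The dominant term in 2·n² log(n) + n² + 30 is 2·n² log(n), which is Θ(n² log n).
Lower-order terms (n², 30) are asymptotically negligible.
Constants are absorbed, so the tightest bound is O(n² log n).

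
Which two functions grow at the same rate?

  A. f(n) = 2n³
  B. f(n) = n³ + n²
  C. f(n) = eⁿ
A and B

Examining each function:
  A. 2n³ is O(n³)
  B. n³ + n² is O(n³)
  C. eⁿ is O(eⁿ)

Functions A and B both have the same complexity class.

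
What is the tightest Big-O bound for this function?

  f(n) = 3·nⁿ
O(nⁿ)

The dominant term in 3·nⁿ is 3·nⁿ, which is Θ(nⁿ).
Constants are absorbed, so the tightest bound is O(nⁿ).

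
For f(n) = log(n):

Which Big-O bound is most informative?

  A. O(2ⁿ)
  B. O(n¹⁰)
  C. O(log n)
C

f(n) = log(n) is O(log n).
All listed options are valid Big-O bounds (upper bounds),
but O(log n) is the tightest (smallest valid bound).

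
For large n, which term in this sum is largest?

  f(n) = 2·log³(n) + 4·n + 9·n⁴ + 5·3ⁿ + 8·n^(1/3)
5·3ⁿ

Looking at each term:
  - 2·log³(n) is O(log³ n)
  - 4·n is O(n)
  - 9·n⁴ is O(n⁴)
  - 5·3ⁿ is O(3ⁿ)
  - 8·n^(1/3) is O(n^(1/3))

The term 5·3ⁿ (O(3ⁿ)) grows fastest and dominates all others.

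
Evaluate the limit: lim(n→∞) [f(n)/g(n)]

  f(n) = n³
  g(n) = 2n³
1/2

Since n³ and 2n³ have the same growth rate (O(n³)),
the ratio converges to a constant: 1/2.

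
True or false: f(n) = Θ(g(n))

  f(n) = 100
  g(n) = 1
True

f(n) = 100 and g(n) = 1 are both O(1).
Since they have the same asymptotic growth rate, f(n) = Θ(g(n)) is true.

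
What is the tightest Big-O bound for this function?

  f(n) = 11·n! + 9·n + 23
O(n!)

The dominant term in 11·n! + 9·n + 23 is 11·n!, which is Θ(n!).
Lower-order terms (9·n, 23) are asymptotically negligible.
Constants are absorbed, so the tightest bound is O(n!).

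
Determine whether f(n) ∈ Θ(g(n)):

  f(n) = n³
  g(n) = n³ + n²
True

f(n) = n³ and g(n) = n³ + n² are both O(n³).
Since they have the same asymptotic growth rate, f(n) = Θ(g(n)) is true.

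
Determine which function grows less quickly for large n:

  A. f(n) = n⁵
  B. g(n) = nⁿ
A

f(n) = n⁵ is O(n⁵), while g(n) = nⁿ is O(nⁿ).
Since O(n⁵) grows slower than O(nⁿ), f(n) is dominated.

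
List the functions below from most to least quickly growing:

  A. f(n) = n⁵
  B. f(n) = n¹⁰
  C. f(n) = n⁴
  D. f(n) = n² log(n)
B > A > C > D

Comparing growth rates:
B = n¹⁰ is O(n¹⁰)
A = n⁵ is O(n⁵)
C = n⁴ is O(n⁴)
D = n² log(n) is O(n² log n)

Therefore, the order from fastest to slowest is: B > A > C > D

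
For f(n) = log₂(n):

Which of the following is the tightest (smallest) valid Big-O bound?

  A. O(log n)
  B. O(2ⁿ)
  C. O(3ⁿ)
A

f(n) = log₂(n) is O(log n).
All listed options are valid Big-O bounds (upper bounds),
but O(log n) is the tightest (smallest valid bound).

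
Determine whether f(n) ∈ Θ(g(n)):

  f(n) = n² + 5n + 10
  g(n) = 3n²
True

f(n) = n² + 5n + 10 and g(n) = 3n² are both O(n²).
Since they have the same asymptotic growth rate, f(n) = Θ(g(n)) is true.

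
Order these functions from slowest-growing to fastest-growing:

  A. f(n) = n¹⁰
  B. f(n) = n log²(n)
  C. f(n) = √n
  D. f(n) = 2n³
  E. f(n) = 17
E < C < B < D < A

Comparing growth rates:
E = 17 is O(1)
C = √n is O(√n)
B = n log²(n) is O(n log² n)
D = 2n³ is O(n³)
A = n¹⁰ is O(n¹⁰)

Therefore, the order from slowest to fastest is: E < C < B < D < A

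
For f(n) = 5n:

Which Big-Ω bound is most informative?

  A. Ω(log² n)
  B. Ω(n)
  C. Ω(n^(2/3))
B

f(n) = 5n is Ω(n).
All listed options are valid Big-Ω bounds (lower bounds),
but Ω(n) is the tightest (largest valid bound).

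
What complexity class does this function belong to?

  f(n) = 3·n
O(n)

The dominant term in 3·n is 3·n, which is Θ(n).
Constants are absorbed, so the tightest bound is O(n).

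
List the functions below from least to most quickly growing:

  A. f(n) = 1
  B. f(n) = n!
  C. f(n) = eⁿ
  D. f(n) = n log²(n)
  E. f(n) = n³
A < D < E < C < B

Comparing growth rates:
A = 1 is O(1)
D = n log²(n) is O(n log² n)
E = n³ is O(n³)
C = eⁿ is O(eⁿ)
B = n! is O(n!)

Therefore, the order from slowest to fastest is: A < D < E < C < B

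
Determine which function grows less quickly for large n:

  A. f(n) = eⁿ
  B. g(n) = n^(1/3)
B

f(n) = eⁿ is O(eⁿ), while g(n) = n^(1/3) is O(n^(1/3)).
Since O(n^(1/3)) grows slower than O(eⁿ), g(n) is dominated.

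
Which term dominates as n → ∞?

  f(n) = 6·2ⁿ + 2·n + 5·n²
6·2ⁿ

Looking at each term:
  - 6·2ⁿ is O(2ⁿ)
  - 2·n is O(n)
  - 5·n² is O(n²)

The term 6·2ⁿ (O(2ⁿ)) grows fastest and dominates all others.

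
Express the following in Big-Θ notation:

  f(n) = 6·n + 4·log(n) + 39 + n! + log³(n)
Θ(n!)

Order the terms by growth rate: 39 ≺ 4·log(n) ≺ log³(n) ≺ 6·n ≺ n!.
The fastest-growing term n! dominates as n → ∞; dropping its constant factor gives Θ(n!).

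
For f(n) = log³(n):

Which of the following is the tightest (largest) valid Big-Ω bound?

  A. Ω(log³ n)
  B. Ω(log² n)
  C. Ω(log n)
A

f(n) = log³(n) is Ω(log³ n).
All listed options are valid Big-Ω bounds (lower bounds),
but Ω(log³ n) is the tightest (largest valid bound).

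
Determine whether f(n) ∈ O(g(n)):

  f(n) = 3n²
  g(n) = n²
True

f(n) = 3n² and g(n) = n² are both O(n²).
Big-O permits equal growth rates (f ≤ c·g for some c), so f(n) = O(g(n)) is true.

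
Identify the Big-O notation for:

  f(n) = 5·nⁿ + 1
O(nⁿ)

The dominant term in 5·nⁿ + 1 is 5·nⁿ, which is Θ(nⁿ).
Lower-order terms (1) are asymptotically negligible.
Constants are absorbed, so the tightest bound is O(nⁿ).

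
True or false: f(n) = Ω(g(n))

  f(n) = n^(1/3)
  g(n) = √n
False

f(n) = n^(1/3) is O(n^(1/3)), and g(n) = √n is O(√n).
Since O(n^(1/3)) grows slower than O(√n), f(n) = Ω(g(n)) is false.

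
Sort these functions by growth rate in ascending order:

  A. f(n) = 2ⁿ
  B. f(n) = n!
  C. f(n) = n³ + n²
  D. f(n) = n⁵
C < D < A < B

Comparing growth rates:
C = n³ + n² is O(n³)
D = n⁵ is O(n⁵)
A = 2ⁿ is O(2ⁿ)
B = n! is O(n!)

Therefore, the order from slowest to fastest is: C < D < A < B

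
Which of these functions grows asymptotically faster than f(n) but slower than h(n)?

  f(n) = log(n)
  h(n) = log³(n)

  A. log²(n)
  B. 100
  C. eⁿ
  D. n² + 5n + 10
A

We need g(n) with log(n) = o(g(n)) and g(n) = o(log³(n)), i.e. O(log n) ≺ g ≺ O(log³ n).
Check each option:
  A. log²(n) — O(log² n) is strictly between O(log n) and O(log³ n) ✓
  B. 100 — O(1) does not grow strictly faster than f(n)
  C. eⁿ — O(eⁿ) does not grow strictly slower than h(n)
  D. n² + 5n + 10 — O(n²) does not grow strictly slower than h(n)

Only option A (log²(n)) lies strictly between.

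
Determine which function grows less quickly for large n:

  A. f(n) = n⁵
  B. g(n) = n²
B

f(n) = n⁵ is O(n⁵), while g(n) = n² is O(n²).
Since O(n²) grows slower than O(n⁵), g(n) is dominated.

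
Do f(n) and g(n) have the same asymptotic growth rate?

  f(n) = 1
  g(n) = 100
True

f(n) = 1 and g(n) = 100 are both O(1).
Since they have the same asymptotic growth rate, f(n) = Θ(g(n)) is true.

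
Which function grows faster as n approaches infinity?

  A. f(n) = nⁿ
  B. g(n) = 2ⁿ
A

f(n) = nⁿ is O(nⁿ), while g(n) = 2ⁿ is O(2ⁿ).
Since O(nⁿ) grows faster than O(2ⁿ), f(n) dominates.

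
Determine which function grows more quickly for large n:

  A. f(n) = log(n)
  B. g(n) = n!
B

f(n) = log(n) is O(log n), while g(n) = n! is O(n!).
Since O(n!) grows faster than O(log n), g(n) dominates.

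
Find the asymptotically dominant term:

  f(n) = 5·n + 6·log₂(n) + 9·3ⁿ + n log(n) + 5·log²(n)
9·3ⁿ

Looking at each term:
  - 5·n is O(n)
  - 6·log₂(n) is O(log n)
  - 9·3ⁿ is O(3ⁿ)
  - n log(n) is O(n log n)
  - 5·log²(n) is O(log² n)

The term 9·3ⁿ (O(3ⁿ)) grows fastest and dominates all others.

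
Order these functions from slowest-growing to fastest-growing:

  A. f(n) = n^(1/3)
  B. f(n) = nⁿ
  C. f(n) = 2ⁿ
A < C < B

Comparing growth rates:
A = n^(1/3) is O(n^(1/3))
C = 2ⁿ is O(2ⁿ)
B = nⁿ is O(nⁿ)

Therefore, the order from slowest to fastest is: A < C < B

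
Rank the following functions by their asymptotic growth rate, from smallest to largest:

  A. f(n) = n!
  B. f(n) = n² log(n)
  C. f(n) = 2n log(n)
C < B < A

Comparing growth rates:
C = 2n log(n) is O(n log n)
B = n² log(n) is O(n² log n)
A = n! is O(n!)

Therefore, the order from slowest to fastest is: C < B < A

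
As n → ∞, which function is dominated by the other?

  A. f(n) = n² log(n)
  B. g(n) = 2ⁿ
A

f(n) = n² log(n) is O(n² log n), while g(n) = 2ⁿ is O(2ⁿ).
Since O(n² log n) grows slower than O(2ⁿ), f(n) is dominated.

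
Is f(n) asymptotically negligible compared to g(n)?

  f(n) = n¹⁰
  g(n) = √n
False

f(n) = n¹⁰ is O(n¹⁰), and g(n) = √n is O(√n).
Since O(n¹⁰) grows faster than or equal to O(√n), f(n) = o(g(n)) is false.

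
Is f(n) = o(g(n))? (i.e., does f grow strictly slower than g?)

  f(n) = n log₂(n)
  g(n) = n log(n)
False

f(n) = n log₂(n) is O(n log n), and g(n) = n log(n) is O(n log n).
Since they have the same growth rate, f(n) = o(g(n)) is false.
(f = o(g) requires f to grow strictly slower, not equal.)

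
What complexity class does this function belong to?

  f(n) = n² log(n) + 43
O(n² log n)

The dominant term in n² log(n) + 43 is n² log(n), which is Θ(n² log n).
Lower-order terms (43) are asymptotically negligible.
Constants are absorbed, so the tightest bound is O(n² log n).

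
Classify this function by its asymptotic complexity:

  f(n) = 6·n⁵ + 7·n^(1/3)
O(n⁵)

The dominant term in 6·n⁵ + 7·n^(1/3) is 6·n⁵, which is Θ(n⁵).
Lower-order terms (7·n^(1/3)) are asymptotically negligible.
Constants are absorbed, so the tightest bound is O(n⁵).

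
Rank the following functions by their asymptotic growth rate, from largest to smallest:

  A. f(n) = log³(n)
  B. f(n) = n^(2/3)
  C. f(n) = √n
B > C > A

Comparing growth rates:
B = n^(2/3) is O(n^(2/3))
C = √n is O(√n)
A = log³(n) is O(log³ n)

Therefore, the order from fastest to slowest is: B > C > A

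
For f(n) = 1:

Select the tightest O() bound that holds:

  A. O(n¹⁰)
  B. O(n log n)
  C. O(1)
C

f(n) = 1 is O(1).
All listed options are valid Big-O bounds (upper bounds),
but O(1) is the tightest (smallest valid bound).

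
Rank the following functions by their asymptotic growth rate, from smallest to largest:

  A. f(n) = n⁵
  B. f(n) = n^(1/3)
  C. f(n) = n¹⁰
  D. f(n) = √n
B < D < A < C

Comparing growth rates:
B = n^(1/3) is O(n^(1/3))
D = √n is O(√n)
A = n⁵ is O(n⁵)
C = n¹⁰ is O(n¹⁰)

Therefore, the order from slowest to fastest is: B < D < A < C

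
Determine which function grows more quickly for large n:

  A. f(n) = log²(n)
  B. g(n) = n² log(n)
B

f(n) = log²(n) is O(log² n), while g(n) = n² log(n) is O(n² log n).
Since O(n² log n) grows faster than O(log² n), g(n) dominates.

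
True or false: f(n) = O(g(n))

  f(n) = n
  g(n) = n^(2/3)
False

f(n) = n is O(n), and g(n) = n^(2/3) is O(n^(2/3)).
Since O(n) grows faster than O(n^(2/3)), f(n) = O(g(n)) is false.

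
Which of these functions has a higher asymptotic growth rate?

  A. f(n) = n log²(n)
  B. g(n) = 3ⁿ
B

f(n) = n log²(n) is O(n log² n), while g(n) = 3ⁿ is O(3ⁿ).
Since O(3ⁿ) grows faster than O(n log² n), g(n) dominates.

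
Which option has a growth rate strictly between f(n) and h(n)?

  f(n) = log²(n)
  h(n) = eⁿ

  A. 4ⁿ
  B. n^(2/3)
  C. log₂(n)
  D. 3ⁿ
B

We need g(n) with log²(n) = o(g(n)) and g(n) = o(eⁿ), i.e. O(log² n) ≺ g ≺ O(eⁿ).
Check each option:
  A. 4ⁿ — O(4ⁿ) does not grow strictly slower than h(n)
  B. n^(2/3) — O(n^(2/3)) is strictly between O(log² n) and O(eⁿ) ✓
  C. log₂(n) — O(log n) does not grow strictly faster than f(n)
  D. 3ⁿ — O(3ⁿ) does not grow strictly slower than h(n)

Only option B (n^(2/3)) lies strictly between.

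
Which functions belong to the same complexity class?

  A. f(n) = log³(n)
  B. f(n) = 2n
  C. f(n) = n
B and C

Examining each function:
  A. log³(n) is O(log³ n)
  B. 2n is O(n)
  C. n is O(n)

Functions B and C both have the same complexity class.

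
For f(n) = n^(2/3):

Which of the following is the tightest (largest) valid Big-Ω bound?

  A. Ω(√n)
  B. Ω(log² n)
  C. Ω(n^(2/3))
C

f(n) = n^(2/3) is Ω(n^(2/3)).
All listed options are valid Big-Ω bounds (lower bounds),
but Ω(n^(2/3)) is the tightest (largest valid bound).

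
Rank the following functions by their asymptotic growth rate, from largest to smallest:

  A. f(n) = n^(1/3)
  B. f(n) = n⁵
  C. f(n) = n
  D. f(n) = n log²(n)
B > D > C > A

Comparing growth rates:
B = n⁵ is O(n⁵)
D = n log²(n) is O(n log² n)
C = n is O(n)
A = n^(1/3) is O(n^(1/3))

Therefore, the order from fastest to slowest is: B > D > C > A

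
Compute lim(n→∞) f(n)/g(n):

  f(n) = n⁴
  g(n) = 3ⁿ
0

Since n⁴ (O(n⁴)) grows slower than 3ⁿ (O(3ⁿ)),
the ratio f(n)/g(n) → 0 as n → ∞.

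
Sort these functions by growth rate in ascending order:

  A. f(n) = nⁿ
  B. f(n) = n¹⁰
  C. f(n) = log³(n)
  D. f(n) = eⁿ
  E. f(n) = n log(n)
C < E < B < D < A

Comparing growth rates:
C = log³(n) is O(log³ n)
E = n log(n) is O(n log n)
B = n¹⁰ is O(n¹⁰)
D = eⁿ is O(eⁿ)
A = nⁿ is O(nⁿ)

Therefore, the order from slowest to fastest is: C < E < B < D < A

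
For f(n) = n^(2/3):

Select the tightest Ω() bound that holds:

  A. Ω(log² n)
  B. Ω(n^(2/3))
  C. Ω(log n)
B

f(n) = n^(2/3) is Ω(n^(2/3)).
All listed options are valid Big-Ω bounds (lower bounds),
but Ω(n^(2/3)) is the tightest (largest valid bound).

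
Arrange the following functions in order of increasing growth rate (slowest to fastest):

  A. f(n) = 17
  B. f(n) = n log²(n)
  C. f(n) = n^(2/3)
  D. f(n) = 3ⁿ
A < C < B < D

Comparing growth rates:
A = 17 is O(1)
C = n^(2/3) is O(n^(2/3))
B = n log²(n) is O(n log² n)
D = 3ⁿ is O(3ⁿ)

Therefore, the order from slowest to fastest is: A < C < B < D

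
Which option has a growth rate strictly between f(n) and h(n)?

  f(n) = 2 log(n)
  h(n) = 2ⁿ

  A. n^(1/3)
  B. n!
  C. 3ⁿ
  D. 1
A

We need g(n) with 2 log(n) = o(g(n)) and g(n) = o(2ⁿ), i.e. O(log n) ≺ g ≺ O(2ⁿ).
Check each option:
  A. n^(1/3) — O(n^(1/3)) is strictly between O(log n) and O(2ⁿ) ✓
  B. n! — O(n!) does not grow strictly slower than h(n)
  C. 3ⁿ — O(3ⁿ) does not grow strictly slower than h(n)
  D. 1 — O(1) does not grow strictly faster than f(n)

Only option A (n^(1/3)) lies strictly between.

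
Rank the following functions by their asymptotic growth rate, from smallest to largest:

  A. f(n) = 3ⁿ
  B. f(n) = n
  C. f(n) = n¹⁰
B < C < A

Comparing growth rates:
B = n is O(n)
C = n¹⁰ is O(n¹⁰)
A = 3ⁿ is O(3ⁿ)

Therefore, the order from slowest to fastest is: B < C < A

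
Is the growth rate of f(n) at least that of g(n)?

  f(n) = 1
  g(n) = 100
True

f(n) = 1 and g(n) = 100 are both O(1).
Big-Ω permits equal growth rates (f ≥ c·g for some c > 0), so f(n) = Ω(g(n)) is true.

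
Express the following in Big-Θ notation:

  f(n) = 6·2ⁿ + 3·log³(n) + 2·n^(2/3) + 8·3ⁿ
Θ(3ⁿ)

Order the terms by growth rate: 3·log³(n) ≺ 2·n^(2/3) ≺ 6·2ⁿ ≺ 8·3ⁿ.
The fastest-growing term 8·3ⁿ dominates as n → ∞; dropping its constant factor gives Θ(3ⁿ).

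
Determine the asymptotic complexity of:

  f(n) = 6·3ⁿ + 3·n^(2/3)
O(3ⁿ)

The dominant term in 6·3ⁿ + 3·n^(2/3) is 6·3ⁿ, which is Θ(3ⁿ).
Lower-order terms (3·n^(2/3)) are asymptotically negligible.
Constants are absorbed, so the tightest bound is O(3ⁿ).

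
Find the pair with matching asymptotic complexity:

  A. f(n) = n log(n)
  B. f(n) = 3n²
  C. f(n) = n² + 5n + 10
B and C

Examining each function:
  A. n log(n) is O(n log n)
  B. 3n² is O(n²)
  C. n² + 5n + 10 is O(n²)

Functions B and C both have the same complexity class.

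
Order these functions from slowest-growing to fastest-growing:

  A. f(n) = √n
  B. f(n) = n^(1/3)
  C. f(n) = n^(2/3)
B < A < C

Comparing growth rates:
B = n^(1/3) is O(n^(1/3))
A = √n is O(√n)
C = n^(2/3) is O(n^(2/3))

Therefore, the order from slowest to fastest is: B < A < C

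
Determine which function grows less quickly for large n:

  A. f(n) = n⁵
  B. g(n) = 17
B

f(n) = n⁵ is O(n⁵), while g(n) = 17 is O(1).
Since O(1) grows slower than O(n⁵), g(n) is dominated.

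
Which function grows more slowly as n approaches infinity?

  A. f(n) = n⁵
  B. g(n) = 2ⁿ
A

f(n) = n⁵ is O(n⁵), while g(n) = 2ⁿ is O(2ⁿ).
Since O(n⁵) grows slower than O(2ⁿ), f(n) is dominated.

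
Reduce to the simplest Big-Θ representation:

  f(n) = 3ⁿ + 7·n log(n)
Θ(3ⁿ)

Order the terms by growth rate: 7·n log(n) ≺ 3ⁿ.
The fastest-growing term 3ⁿ dominates as n → ∞; dropping its constant factor gives Θ(3ⁿ).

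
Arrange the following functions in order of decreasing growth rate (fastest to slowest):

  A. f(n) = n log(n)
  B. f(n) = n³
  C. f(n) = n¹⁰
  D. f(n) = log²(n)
C > B > A > D

Comparing growth rates:
C = n¹⁰ is O(n¹⁰)
B = n³ is O(n³)
A = n log(n) is O(n log n)
D = log²(n) is O(log² n)

Therefore, the order from fastest to slowest is: C > B > A > D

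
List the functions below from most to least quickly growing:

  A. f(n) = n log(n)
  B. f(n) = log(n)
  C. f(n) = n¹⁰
C > A > B

Comparing growth rates:
C = n¹⁰ is O(n¹⁰)
A = n log(n) is O(n log n)
B = log(n) is O(log n)

Therefore, the order from fastest to slowest is: C > A > B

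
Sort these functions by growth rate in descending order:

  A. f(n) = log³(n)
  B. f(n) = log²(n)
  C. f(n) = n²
C > A > B

Comparing growth rates:
C = n² is O(n²)
A = log³(n) is O(log³ n)
B = log²(n) is O(log² n)

Therefore, the order from fastest to slowest is: C > A > B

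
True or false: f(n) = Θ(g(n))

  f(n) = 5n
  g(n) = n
True

f(n) = 5n and g(n) = n are both O(n).
Since they have the same asymptotic growth rate, f(n) = Θ(g(n)) is true.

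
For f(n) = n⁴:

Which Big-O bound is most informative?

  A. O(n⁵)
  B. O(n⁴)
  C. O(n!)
B

f(n) = n⁴ is O(n⁴).
All listed options are valid Big-O bounds (upper bounds),
but O(n⁴) is the tightest (smallest valid bound).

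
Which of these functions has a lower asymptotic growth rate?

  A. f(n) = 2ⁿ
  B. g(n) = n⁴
B

f(n) = 2ⁿ is O(2ⁿ), while g(n) = n⁴ is O(n⁴).
Since O(n⁴) grows slower than O(2ⁿ), g(n) is dominated.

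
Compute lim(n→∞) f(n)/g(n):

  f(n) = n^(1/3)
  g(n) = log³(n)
∞

Since n^(1/3) (O(n^(1/3))) grows faster than log³(n) (O(log³ n)),
the ratio f(n)/g(n) → ∞ as n → ∞.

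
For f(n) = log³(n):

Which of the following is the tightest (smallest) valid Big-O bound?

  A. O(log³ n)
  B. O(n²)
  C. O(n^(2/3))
A

f(n) = log³(n) is O(log³ n).
All listed options are valid Big-O bounds (upper bounds),
but O(log³ n) is the tightest (smallest valid bound).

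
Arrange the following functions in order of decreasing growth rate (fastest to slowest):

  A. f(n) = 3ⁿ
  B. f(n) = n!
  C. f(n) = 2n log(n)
B > A > C

Comparing growth rates:
B = n! is O(n!)
A = 3ⁿ is O(3ⁿ)
C = 2n log(n) is O(n log n)

Therefore, the order from fastest to slowest is: B > A > C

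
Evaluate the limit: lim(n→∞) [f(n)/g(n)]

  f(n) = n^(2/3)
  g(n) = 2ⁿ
0

Since n^(2/3) (O(n^(2/3))) grows slower than 2ⁿ (O(2ⁿ)),
the ratio f(n)/g(n) → 0 as n → ∞.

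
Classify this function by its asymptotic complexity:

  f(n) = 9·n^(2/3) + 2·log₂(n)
O(n^(2/3))

The dominant term in 9·n^(2/3) + 2·log₂(n) is 9·n^(2/3), which is Θ(n^(2/3)).
Lower-order terms (2·log₂(n)) are asymptotically negligible.
Constants are absorbed, so the tightest bound is O(n^(2/3)).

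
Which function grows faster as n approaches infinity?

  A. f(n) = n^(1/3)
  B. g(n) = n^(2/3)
B

f(n) = n^(1/3) is O(n^(1/3)), while g(n) = n^(2/3) is O(n^(2/3)).
Since O(n^(2/3)) grows faster than O(n^(1/3)), g(n) dominates.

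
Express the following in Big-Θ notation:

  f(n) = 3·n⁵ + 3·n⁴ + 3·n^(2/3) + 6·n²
Θ(n⁵)

Order the terms by growth rate: 3·n^(2/3) ≺ 6·n² ≺ 3·n⁴ ≺ 3·n⁵.
The fastest-growing term 3·n⁵ dominates as n → ∞; dropping its constant factor gives Θ(n⁵).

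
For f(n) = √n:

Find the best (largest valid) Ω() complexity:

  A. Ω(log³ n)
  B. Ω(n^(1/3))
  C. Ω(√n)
C

f(n) = √n is Ω(√n).
All listed options are valid Big-Ω bounds (lower bounds),
but Ω(√n) is the tightest (largest valid bound).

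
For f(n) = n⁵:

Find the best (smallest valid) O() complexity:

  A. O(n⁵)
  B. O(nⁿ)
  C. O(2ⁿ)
A

f(n) = n⁵ is O(n⁵).
All listed options are valid Big-O bounds (upper bounds),
but O(n⁵) is the tightest (smallest valid bound).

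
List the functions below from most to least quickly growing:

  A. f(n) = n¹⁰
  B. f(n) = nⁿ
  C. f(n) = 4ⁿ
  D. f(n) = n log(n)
B > C > A > D

Comparing growth rates:
B = nⁿ is O(nⁿ)
C = 4ⁿ is O(4ⁿ)
A = n¹⁰ is O(n¹⁰)
D = n log(n) is O(n log n)

Therefore, the order from fastest to slowest is: B > C > A > D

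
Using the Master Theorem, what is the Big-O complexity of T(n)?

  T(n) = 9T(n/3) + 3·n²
Θ(n² log n)

Master Theorem: a = 9, b = 3, f(n) = 3·n².
Compute the critical exponent d = log₃(9) = 2.
Compare f(n) = Θ(n²) against n^d:
  k = 2 = d, so f(n) = Θ(n^d) — Case 2.
  Work is balanced across levels: T(n) = Θ(n^d log n) = Θ(n² log n).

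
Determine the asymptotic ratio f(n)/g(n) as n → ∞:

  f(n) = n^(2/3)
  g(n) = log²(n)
∞

Since n^(2/3) (O(n^(2/3))) grows faster than log²(n) (O(log² n)),
the ratio f(n)/g(n) → ∞ as n → ∞.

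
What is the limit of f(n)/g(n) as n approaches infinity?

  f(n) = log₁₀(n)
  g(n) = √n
0

Since log₁₀(n) (O(log n)) grows slower than √n (O(√n)),
the ratio f(n)/g(n) → 0 as n → ∞.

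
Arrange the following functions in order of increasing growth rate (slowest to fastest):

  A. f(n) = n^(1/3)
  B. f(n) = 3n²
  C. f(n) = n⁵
A < B < C

Comparing growth rates:
A = n^(1/3) is O(n^(1/3))
B = 3n² is O(n²)
C = n⁵ is O(n⁵)

Therefore, the order from slowest to fastest is: A < B < C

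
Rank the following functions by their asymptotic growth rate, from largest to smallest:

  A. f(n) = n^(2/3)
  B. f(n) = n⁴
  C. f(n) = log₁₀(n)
B > A > C

Comparing growth rates:
B = n⁴ is O(n⁴)
A = n^(2/3) is O(n^(2/3))
C = log₁₀(n) is O(log n)

Therefore, the order from fastest to slowest is: B > A > C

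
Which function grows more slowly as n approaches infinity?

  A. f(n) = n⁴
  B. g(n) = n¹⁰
A

f(n) = n⁴ is O(n⁴), while g(n) = n¹⁰ is O(n¹⁰).
Since O(n⁴) grows slower than O(n¹⁰), f(n) is dominated.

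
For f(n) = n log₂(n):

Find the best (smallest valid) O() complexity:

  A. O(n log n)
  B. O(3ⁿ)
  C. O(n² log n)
A

f(n) = n log₂(n) is O(n log n).
All listed options are valid Big-O bounds (upper bounds),
but O(n log n) is the tightest (smallest valid bound).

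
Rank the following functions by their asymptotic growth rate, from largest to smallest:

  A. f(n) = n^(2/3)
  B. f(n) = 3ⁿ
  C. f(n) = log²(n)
B > A > C

Comparing growth rates:
B = 3ⁿ is O(3ⁿ)
A = n^(2/3) is O(n^(2/3))
C = log²(n) is O(log² n)

Therefore, the order from fastest to slowest is: B > A > C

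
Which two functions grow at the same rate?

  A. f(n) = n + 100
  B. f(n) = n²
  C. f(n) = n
A and C

Examining each function:
  A. n + 100 is O(n)
  B. n² is O(n²)
  C. n is O(n)

Functions A and C both have the same complexity class.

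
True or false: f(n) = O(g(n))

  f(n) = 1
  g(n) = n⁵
True

f(n) = 1 is O(1), and g(n) = n⁵ is O(n⁵).
Since O(1) ⊆ O(n⁵) (f grows no faster than g), f(n) = O(g(n)) is true.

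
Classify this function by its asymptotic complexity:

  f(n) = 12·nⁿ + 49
O(nⁿ)

The dominant term in 12·nⁿ + 49 is 12·nⁿ, which is Θ(nⁿ).
Lower-order terms (49) are asymptotically negligible.
Constants are absorbed, so the tightest bound is O(nⁿ).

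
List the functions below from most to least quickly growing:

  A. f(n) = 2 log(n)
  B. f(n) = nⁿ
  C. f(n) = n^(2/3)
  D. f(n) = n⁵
B > D > C > A

Comparing growth rates:
B = nⁿ is O(nⁿ)
D = n⁵ is O(n⁵)
C = n^(2/3) is O(n^(2/3))
A = 2 log(n) is O(log n)

Therefore, the order from fastest to slowest is: B > D > C > A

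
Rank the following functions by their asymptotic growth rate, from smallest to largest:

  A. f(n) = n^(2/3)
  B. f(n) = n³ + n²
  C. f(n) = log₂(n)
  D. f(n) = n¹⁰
C < A < B < D

Comparing growth rates:
C = log₂(n) is O(log n)
A = n^(2/3) is O(n^(2/3))
B = n³ + n² is O(n³)
D = n¹⁰ is O(n¹⁰)

Therefore, the order from slowest to fastest is: C < A < B < D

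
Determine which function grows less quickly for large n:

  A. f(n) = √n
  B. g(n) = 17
B

f(n) = √n is O(√n), while g(n) = 17 is O(1).
Since O(1) grows slower than O(√n), g(n) is dominated.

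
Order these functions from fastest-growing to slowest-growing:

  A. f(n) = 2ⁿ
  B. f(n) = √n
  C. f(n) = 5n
A > C > B

Comparing growth rates:
A = 2ⁿ is O(2ⁿ)
C = 5n is O(n)
B = √n is O(√n)

Therefore, the order from fastest to slowest is: A > C > B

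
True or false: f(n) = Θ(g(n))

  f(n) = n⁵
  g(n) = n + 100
False

f(n) = n⁵ is O(n⁵), and g(n) = n + 100 is O(n).
Since they have different growth rates, f(n) = Θ(g(n)) is false.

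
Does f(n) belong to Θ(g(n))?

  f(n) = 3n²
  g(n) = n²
True

f(n) = 3n² and g(n) = n² are both O(n²).
Since they have the same asymptotic growth rate, f(n) = Θ(g(n)) is true.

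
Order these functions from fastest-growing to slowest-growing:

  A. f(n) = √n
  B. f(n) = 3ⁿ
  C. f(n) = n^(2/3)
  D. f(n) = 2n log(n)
B > D > C > A

Comparing growth rates:
B = 3ⁿ is O(3ⁿ)
D = 2n log(n) is O(n log n)
C = n^(2/3) is O(n^(2/3))
A = √n is O(√n)

Therefore, the order from fastest to slowest is: B > D > C > A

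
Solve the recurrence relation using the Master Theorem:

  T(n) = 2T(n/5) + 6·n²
Θ(n²)

Master Theorem: a = 2, b = 5, f(n) = 6·n².
Compute the critical exponent d = log₅(2) = 0.431.
Compare f(n) = Θ(n²) against n^d:
  k = 2 > d = 0.431, so f(n) = Ω(n^(d+ε)) — Case 3.
  Regularity: a·(n/b)^2/n^2 = a/b^2 = 2/25 < 1 ✓.
  The top-level work dominates: T(n) = Θ(f(n)) = Θ(n²).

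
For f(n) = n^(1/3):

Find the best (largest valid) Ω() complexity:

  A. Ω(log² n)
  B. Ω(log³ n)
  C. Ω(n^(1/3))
C

f(n) = n^(1/3) is Ω(n^(1/3)).
All listed options are valid Big-Ω bounds (lower bounds),
but Ω(n^(1/3)) is the tightest (largest valid bound).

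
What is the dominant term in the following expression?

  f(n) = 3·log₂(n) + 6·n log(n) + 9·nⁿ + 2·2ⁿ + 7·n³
9·nⁿ

Looking at each term:
  - 3·log₂(n) is O(log n)
  - 6·n log(n) is O(n log n)
  - 9·nⁿ is O(nⁿ)
  - 2·2ⁿ is O(2ⁿ)
  - 7·n³ is O(n³)

The term 9·nⁿ (O(nⁿ)) grows fastest and dominates all others.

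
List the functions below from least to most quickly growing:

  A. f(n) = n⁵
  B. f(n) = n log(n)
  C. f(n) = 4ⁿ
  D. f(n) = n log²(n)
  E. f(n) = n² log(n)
B < D < E < A < C

Comparing growth rates:
B = n log(n) is O(n log n)
D = n log²(n) is O(n log² n)
E = n² log(n) is O(n² log n)
A = n⁵ is O(n⁵)
C = 4ⁿ is O(4ⁿ)

Therefore, the order from slowest to fastest is: B < D < E < A < C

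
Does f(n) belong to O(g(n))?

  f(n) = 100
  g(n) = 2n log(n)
True

f(n) = 100 is O(1), and g(n) = 2n log(n) is O(n log n).
Since O(1) ⊆ O(n log n) (f grows no faster than g), f(n) = O(g(n)) is true.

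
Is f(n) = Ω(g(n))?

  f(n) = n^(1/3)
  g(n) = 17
True

f(n) = n^(1/3) is O(n^(1/3)), and g(n) = 17 is O(1).
Since O(n^(1/3)) grows at least as fast as O(1), f(n) = Ω(g(n)) is true.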